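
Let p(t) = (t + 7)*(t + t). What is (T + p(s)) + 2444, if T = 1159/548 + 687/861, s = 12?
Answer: 456558525/157276 ≈ 2902.9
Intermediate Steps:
p(t) = 2*t*(7 + t) (p(t) = (7 + t)*(2*t) = 2*t*(7 + t))
T = 458125/157276 (T = 1159*(1/548) + 687*(1/861) = 1159/548 + 229/287 = 458125/157276 ≈ 2.9129)
(T + p(s)) + 2444 = (458125/157276 + 2*12*(7 + 12)) + 2444 = (458125/157276 + 2*12*19) + 2444 = (458125/157276 + 456) + 2444 = 72175981/157276 + 2444 = 456558525/157276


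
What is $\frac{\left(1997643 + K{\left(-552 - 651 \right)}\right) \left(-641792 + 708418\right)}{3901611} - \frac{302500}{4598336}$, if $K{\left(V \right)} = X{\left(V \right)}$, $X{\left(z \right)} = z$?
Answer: $\frac{7281495425481385}{213582360944} \approx 34092.0$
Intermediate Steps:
$K{\left(V \right)} = V$
$\frac{\left(1997643 + K{\left(-552 - 651 \right)}\right) \left(-641792 + 708418\right)}{3901611} - \frac{302500}{4598336} = \frac{\left(1997643 - 1203\right) \left(-641792 + 708418\right)}{3901611} - \frac{302500}{4598336} = \left(1997643 - 1203\right) 66626 \cdot \frac{1}{3901611} - \frac{75625}{1149584} = 1996440 \cdot 66626 \cdot \frac{1}{3901611} - \frac{75625}{1149584} = 133014811440 \cdot \frac{1}{3901611} - \frac{75625}{1149584} = \frac{6334038640}{185791} - \frac{75625}{1149584} = \frac{7281495425481385}{213582360944}$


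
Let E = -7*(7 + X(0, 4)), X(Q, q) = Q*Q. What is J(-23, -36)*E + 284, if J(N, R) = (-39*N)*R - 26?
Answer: 1583866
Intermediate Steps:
X(Q, q) = Q**2
J(N, R) = -26 - 39*N*R (J(N, R) = -39*N*R - 26 = -26 - 39*N*R)
E = -49 (E = -7*(7 + 0**2) = -7*(7 + 0) = -7*7 = -49)
J(-23, -36)*E + 284 = (-26 - 39*(-23)*(-36))*(-49) + 284 = (-26 - 32292)*(-49) + 284 = -32318*(-49) + 284 = 1583582 + 284 = 1583866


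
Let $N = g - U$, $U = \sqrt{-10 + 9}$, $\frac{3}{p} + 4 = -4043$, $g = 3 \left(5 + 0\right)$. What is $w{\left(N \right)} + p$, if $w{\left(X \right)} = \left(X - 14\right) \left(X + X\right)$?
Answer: $\frac{37771}{1349} - 32 i \approx 27.999 - 32.0 i$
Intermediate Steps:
$g = 15$ ($g = 3 \cdot 5 = 15$)
$p = - \frac{1}{1349}$ ($p = \frac{3}{-4 - 4043} = \frac{3}{-4047} = 3 \left(- \frac{1}{4047}\right) = - \frac{1}{1349} \approx -0.00074129$)
$U = i$ ($U = \sqrt{-1} = i \approx 1.0 i$)
$N = 15 - i \approx 15.0 - 1.0 i$
$w{\left(X \right)} = 2 X \left(-14 + X\right)$ ($w{\left(X \right)} = \left(-14 + X\right) 2 X = 2 X \left(-14 + X\right)$)
$w{\left(N \right)} + p = 2 \left(15 - i\right) \left(-14 + \left(15 - i\right)\right) - \frac{1}{1349} = 2 \left(15 - i\right) \left(1 - i\right) - \frac{1}{1349} = 2 \left(1 - i\right) \left(15 - i\right) - \frac{1}{1349} = - \frac{1}{1349} + 2 \left(1 - i\right) \left(15 - i\right)$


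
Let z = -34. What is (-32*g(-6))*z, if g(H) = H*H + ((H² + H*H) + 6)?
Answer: 124032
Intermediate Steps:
g(H) = 6 + 3*H² (g(H) = H² + ((H² + H²) + 6) = H² + (2*H² + 6) = H² + (6 + 2*H²) = 6 + 3*H²)
(-32*g(-6))*z = -32*(6 + 3*(-6)²)*(-34) = -32*(6 + 3*36)*(-34) = -32*(6 + 108)*(-34) = -32*114*(-34) = -3648*(-34) = 124032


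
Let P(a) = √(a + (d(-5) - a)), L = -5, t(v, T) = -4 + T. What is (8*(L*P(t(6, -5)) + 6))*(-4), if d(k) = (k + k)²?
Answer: 1408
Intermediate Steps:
d(k) = 4*k² (d(k) = (2*k)² = 4*k²)
P(a) = 10 (P(a) = √(a + (4*(-5)² - a)) = √(a + (4*25 - a)) = √(a + (100 - a)) = √100 = 10)
(8*(L*P(t(6, -5)) + 6))*(-4) = (8*(-5*10 + 6))*(-4) = (8*(-50 + 6))*(-4) = (8*(-44))*(-4) = -352*(-4) = 1408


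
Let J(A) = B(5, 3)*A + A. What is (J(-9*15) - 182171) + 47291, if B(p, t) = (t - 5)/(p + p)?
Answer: -134988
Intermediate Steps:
B(p, t) = (-5 + t)/(2*p) (B(p, t) = (-5 + t)/((2*p)) = (-5 + t)*(1/(2*p)) = (-5 + t)/(2*p))
J(A) = 4*A/5 (J(A) = ((1/2)*(-5 + 3)/5)*A + A = ((1/2)*(1/5)*(-2))*A + A = -A/5 + A = 4*A/5)
(J(-9*15) - 182171) + 47291 = (4*(-9*15)/5 - 182171) + 47291 = ((4/5)*(-135) - 182171) + 47291 = (-108 - 182171) + 47291 = -182279 + 47291 = -134988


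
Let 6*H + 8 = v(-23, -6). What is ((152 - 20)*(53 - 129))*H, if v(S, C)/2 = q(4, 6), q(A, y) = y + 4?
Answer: -20064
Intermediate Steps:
q(A, y) = 4 + y
v(S, C) = 20 (v(S, C) = 2*(4 + 6) = 2*10 = 20)
H = 2 (H = -4/3 + (⅙)*20 = -4/3 + 10/3 = 2)
((152 - 20)*(53 - 129))*H = ((152 - 20)*(53 - 129))*2 = (132*(-76))*2 = -10032*2 = -20064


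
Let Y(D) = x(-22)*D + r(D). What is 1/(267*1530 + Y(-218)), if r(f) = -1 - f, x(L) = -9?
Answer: 1/410689 ≈ 2.4349e-6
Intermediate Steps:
Y(D) = -1 - 10*D (Y(D) = -9*D + (-1 - D) = -1 - 10*D)
1/(267*1530 + Y(-218)) = 1/(267*1530 + (-1 - 10*(-218))) = 1/(408510 + (-1 + 2180)) = 1/(408510 + 2179) = 1/410689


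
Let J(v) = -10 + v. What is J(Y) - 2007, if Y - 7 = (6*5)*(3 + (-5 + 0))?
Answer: -2070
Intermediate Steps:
Y = -53 (Y = 7 + (6*5)*(3 + (-5 + 0)) = 7 + 30*(3 - 5) = 7 + 30*(-2) = 7 - 60 = -53)
J(Y) - 2007 = (-10 - 53) - 2007 = -63 - 2007 = -2070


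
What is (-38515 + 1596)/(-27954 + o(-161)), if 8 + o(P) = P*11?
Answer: 36919/29733 ≈ 1.2417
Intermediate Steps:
o(P) = -8 + 11*P (o(P) = -8 + P*11 = -8 + 11*P)
(-38515 + 1596)/(-27954 + o(-161)) = (-38515 + 1596)/(-27954 + (-8 + 11*(-161))) = -36919/(-27954 + (-8 - 1771)) = -36919/(-27954 - 1779) = -36919/(-29733) = -36919*(-1/29733) = 36919/29733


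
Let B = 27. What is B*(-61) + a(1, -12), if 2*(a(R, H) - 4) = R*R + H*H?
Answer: -3141/2 ≈ -1570.5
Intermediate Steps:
a(R, H) = 4 + H**2/2 + R**2/2 (a(R, H) = 4 + (R*R + H*H)/2 = 4 + (R**2 + H**2)/2 = 4 + (H**2 + R**2)/2 = 4 + (H**2/2 + R**2/2) = 4 + H**2/2 + R**2/2)
B*(-61) + a(1, -12) = 27*(-61) + (4 + (1/2)*(-12)**2 + (1/2)*1**2) = -1647 + (4 + (1/2)*144 + (1/2)*1) = -1647 + (4 + 72 + 1/2) = -1647 + 153/2 = -3141/2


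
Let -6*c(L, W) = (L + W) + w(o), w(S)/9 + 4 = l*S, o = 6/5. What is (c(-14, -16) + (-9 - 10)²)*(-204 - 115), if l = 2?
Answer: -587598/5 ≈ -1.1752e+5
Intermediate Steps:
o = 6/5 (o = 6*(⅕) = 6/5 ≈ 1.2000)
w(S) = -36 + 18*S (w(S) = -36 + 9*(2*S) = -36 + 18*S)
c(L, W) = 12/5 - L/6 - W/6 (c(L, W) = -((L + W) + (-36 + 18*(6/5)))/6 = -((L + W) + (-36 + 108/5))/6 = -((L + W) - 72/5)/6 = -(-72/5 + L + W)/6 = 12/5 - L/6 - W/6)
(c(-14, -16) + (-9 - 10)²)*(-204 - 115) = ((12/5 - ⅙*(-14) - ⅙*(-16)) + (-9 - 10)²)*(-204 - 115) = ((12/5 + 7/3 + 8/3) + (-19)²)*(-319) = (37/5 + 361)*(-319) = (1842/5)*(-319) = -587598/5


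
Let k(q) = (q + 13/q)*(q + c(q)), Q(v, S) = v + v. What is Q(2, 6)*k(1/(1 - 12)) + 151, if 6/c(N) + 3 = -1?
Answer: 128451/121 ≈ 1061.6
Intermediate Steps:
c(N) = -3/2 (c(N) = 6/(-3 - 1) = 6/(-4) = 6*(-1/4) = -3/2)
Q(v, S) = 2*v
k(q) = (-3/2 + q)*(q + 13/q) (k(q) = (q + 13/q)*(q - 3/2) = (q + 13/q)*(-3/2 + q) = (-3/2 + q)*(q + 13/q))
Q(2, 6)*k(1/(1 - 12)) + 151 = (2*2)*(13 + (1/(1 - 12))**2 - 39/(2*(1/(1 - 12))) - 3/(2*(1 - 12))) + 151 = 4*(13 + (1/(-11))**2 - 39/(2*(1/(-11))) - 3/2/(-11)) + 151 = 4*(13 + (-1/11)**2 - 39/(2*(-1/11)) - 3/2*(-1/11)) + 151 = 4*(13 + 1/121 - 39/2*(-11) + 3/22) + 151 = 4*(13 + 1/121 + 429/2 + 3/22) + 151 = 4*(27545/121) + 151 = 110180/121 + 151 = 128451/121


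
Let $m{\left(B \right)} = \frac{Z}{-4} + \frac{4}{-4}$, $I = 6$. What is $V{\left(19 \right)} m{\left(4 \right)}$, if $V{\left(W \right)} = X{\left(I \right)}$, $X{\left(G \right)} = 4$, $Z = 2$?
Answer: $-6$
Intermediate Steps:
$V{\left(W \right)} = 4$
$m{\left(B \right)} = - \frac{3}{2}$ ($m{\left(B \right)} = \frac{2}{-4} + \frac{4}{-4} = 2 \left(- \frac{1}{4}\right) + 4 \left(- \frac{1}{4}\right) = - \frac{1}{2} - 1 = - \frac{3}{2}$)
$V{\left(19 \right)} m{\left(4 \right)} = 4 \left(- \frac{3}{2}\right) = -6$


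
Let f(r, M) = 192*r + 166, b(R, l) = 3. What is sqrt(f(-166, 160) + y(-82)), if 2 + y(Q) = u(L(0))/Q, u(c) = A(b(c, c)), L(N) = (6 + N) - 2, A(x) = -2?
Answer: I*sqrt(53301107)/41 ≈ 178.07*I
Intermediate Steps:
f(r, M) = 166 + 192*r
L(N) = 4 + N
u(c) = -2
y(Q) = -2 - 2/Q
sqrt(f(-166, 160) + y(-82)) = sqrt((166 + 192*(-166)) + (-2 - 2/(-82))) = sqrt((166 - 31872) + (-2 - 2*(-1/82))) = sqrt(-31706 + (-2 + 1/41)) = sqrt(-31706 - 81/41) = sqrt(-1300027/41) = I*sqrt(53301107)/41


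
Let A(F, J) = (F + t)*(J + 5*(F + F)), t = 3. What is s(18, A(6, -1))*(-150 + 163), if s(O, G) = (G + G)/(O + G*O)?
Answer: 767/532 ≈ 1.4417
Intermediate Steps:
A(F, J) = (3 + F)*(J + 10*F) (A(F, J) = (F + 3)*(J + 5*(F + F)) = (3 + F)*(J + 5*(2*F)) = (3 + F)*(J + 10*F))
s(O, G) = 2*G/(O + G*O) (s(O, G) = (2*G)/(O + G*O) = 2*G/(O + G*O))
s(18, A(6, -1))*(-150 + 163) = (2*(3*(-1) + 10*6² + 30*6 + 6*(-1))/(18*(1 + (3*(-1) + 10*6² + 30*6 + 6*(-1)))))*(-150 + 163) = (2*(-3 + 10*36 + 180 - 6)*(1/18)/(1 + (-3 + 10*36 + 180 - 6)))*13 = (2*(-3 + 360 + 180 - 6)*(1/18)/(1 + (-3 + 360 + 180 - 6)))*13 = (2*531*(1/18)/(1 + 531))*13 = (2*531*(1/18)/532)*13 = (2*531*(1/18)*(1/532))*13 = (59/532)*13 = 767/532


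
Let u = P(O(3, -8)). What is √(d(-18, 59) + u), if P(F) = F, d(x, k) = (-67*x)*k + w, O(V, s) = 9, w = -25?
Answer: √71138 ≈ 266.72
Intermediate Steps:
d(x, k) = -25 - 67*k*x (d(x, k) = (-67*x)*k - 25 = -67*k*x - 25 = -25 - 67*k*x)
u = 9
√(d(-18, 59) + u) = √((-25 - 67*59*(-18)) + 9) = √((-25 + 71154) + 9) = √(71129 + 9) = √71138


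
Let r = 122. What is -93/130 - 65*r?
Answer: -1030993/130 ≈ -7930.7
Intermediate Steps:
-93/130 - 65*r = -93/130 - 65*122 = -93*1/130 - 7930 = -93/130 - 7930 = -1030993/130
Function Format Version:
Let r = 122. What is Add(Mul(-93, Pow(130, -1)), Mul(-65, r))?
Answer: Rational(-1030993, 130) ≈ -7930.7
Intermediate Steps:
Add(Mul(-93, Pow(130, -1)), Mul(-65, r)) = Add(Mul(-93, Pow(130, -1)), Mul(-65, 122)) = Add(Mul(-93, Rational(1, 130)), -7930) = Add(Rational(-93, 130), -7930) = Rational(-1030993, 130)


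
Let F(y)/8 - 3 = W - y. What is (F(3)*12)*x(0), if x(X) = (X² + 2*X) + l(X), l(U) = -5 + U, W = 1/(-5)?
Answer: 96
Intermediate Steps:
W = -⅕ ≈ -0.20000
F(y) = 112/5 - 8*y (F(y) = 24 + 8*(-⅕ - y) = 24 + (-8/5 - 8*y) = 112/5 - 8*y)
x(X) = -5 + X² + 3*X (x(X) = (X² + 2*X) + (-5 + X) = -5 + X² + 3*X)
(F(3)*12)*x(0) = ((112/5 - 8*3)*12)*(-5 + 0² + 3*0) = ((112/5 - 24)*12)*(-5 + 0 + 0) = -8/5*12*(-5) = -96/5*(-5) = 96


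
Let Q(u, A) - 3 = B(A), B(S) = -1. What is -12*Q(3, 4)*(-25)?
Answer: 600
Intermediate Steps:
Q(u, A) = 2 (Q(u, A) = 3 - 1 = 2)
-12*Q(3, 4)*(-25) = -12*2*(-25) = -24*(-25) = 600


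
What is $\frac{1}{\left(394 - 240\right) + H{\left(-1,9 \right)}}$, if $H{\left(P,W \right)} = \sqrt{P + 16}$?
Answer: $\frac{154}{23701} - \frac{\sqrt{15}}{23701} \approx 0.0063342$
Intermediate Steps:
$H{\left(P,W \right)} = \sqrt{16 + P}$
$\frac{1}{\left(394 - 240\right) + H{\left(-1,9 \right)}} = \frac{1}{\left(394 - 240\right) + \sqrt{16 - 1}} = \frac{1}{\left(394 - 240\right) + \sqrt{15}} = \frac{1}{154 + \sqrt{15}}$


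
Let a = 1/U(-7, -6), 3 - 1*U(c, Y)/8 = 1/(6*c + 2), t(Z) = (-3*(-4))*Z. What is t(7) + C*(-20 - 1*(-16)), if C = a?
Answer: 10144/121 ≈ 83.835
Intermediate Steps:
t(Z) = 12*Z
U(c, Y) = 24 - 8/(2 + 6*c) (U(c, Y) = 24 - 8/(6*c + 2) = 24 - 8/(2 + 6*c))
a = 5/121 (a = 1/(4*(5 + 18*(-7))/(1 + 3*(-7))) = 1/(4*(5 - 126)/(1 - 21)) = 1/(4*(-121)/(-20)) = 1/(4*(-1/20)*(-121)) = 1/(121/5) = 5/121 ≈ 0.041322)
C = 5/121 ≈ 0.041322
t(7) + C*(-20 - 1*(-16)) = 12*7 + 5*(-20 - 1*(-16))/121 = 84 + 5*(-20 + 16)/121 = 84 + (5/121)*(-4) = 84 - 20/121 = 10144/121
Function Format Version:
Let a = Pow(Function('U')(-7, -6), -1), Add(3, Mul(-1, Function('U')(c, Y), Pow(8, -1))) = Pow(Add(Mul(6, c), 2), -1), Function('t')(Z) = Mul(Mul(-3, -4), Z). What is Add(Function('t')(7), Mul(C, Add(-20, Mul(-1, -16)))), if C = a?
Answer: Rational(10144, 121) ≈ 83.835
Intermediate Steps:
Function('t')(Z) = Mul(12, Z)
Function('U')(c, Y) = Add(24, Mul(-8, Pow(Add(2, Mul(6, c)), -1))) (Function('U')(c, Y) = Add(24, Mul(-8, Pow(Add(Mul(6, c), 2), -1))) = Add(24, Mul(-8, Pow(Add(2, Mul(6, c)), -1))))
a = Rational(5, 121) (a = Pow(Mul(4, Pow(Add(1, Mul(3, -7)), -1), Add(5, Mul(18, -7))), -1) = Pow(Mul(4, Pow(Add(1, -21), -1), Add(5, -126)), -1) = Pow(Mul(4, Pow(-20, -1), -121), -1) = Pow(Mul(4, Rational(-1, 20), -121), -1) = Pow(Rational(121, 5), -1) = Rational(5, 121) ≈ 0.041322)
C = Rational(5, 121) ≈ 0.041322
Add(Function('t')(7), Mul(C, Add(-20, Mul(-1, -16)))) = Add(Mul(12, 7), Mul(Rational(5, 121), Add(-20, Mul(-1, -16)))) = Add(84, Mul(Rational(5, 121), Add(-20, 16))) = Add(84, Mul(Rational(5, 121), -4)) = Add(84, Rational(-20, 121)) = Rational(10144, 121)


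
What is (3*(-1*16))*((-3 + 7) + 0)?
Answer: -192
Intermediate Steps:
(3*(-1*16))*((-3 + 7) + 0) = (3*(-16))*(4 + 0) = -48*4 = -192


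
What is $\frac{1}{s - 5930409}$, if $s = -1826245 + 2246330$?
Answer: $- \frac{1}{5510324} \approx -1.8148 \cdot 10^{-7}$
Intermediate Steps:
$s = 420085$
$\frac{1}{s - 5930409} = \frac{1}{420085 - 5930409} = \frac{1}{-5510324} = - \frac{1}{5510324}$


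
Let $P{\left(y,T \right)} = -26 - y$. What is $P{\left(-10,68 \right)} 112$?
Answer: $-1792$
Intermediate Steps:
$P{\left(-10,68 \right)} 112 = \left(-26 - -10\right) 112 = \left(-26 + 10\right) 112 = \left(-16\right) 112 = -1792$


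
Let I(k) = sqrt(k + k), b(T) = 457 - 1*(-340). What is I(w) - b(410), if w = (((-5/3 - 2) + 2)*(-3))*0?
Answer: -797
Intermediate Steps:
b(T) = 797 (b(T) = 457 + 340 = 797)
w = 0 (w = (((-5*1/3 - 2) + 2)*(-3))*0 = (((-5/3 - 2) + 2)*(-3))*0 = ((-11/3 + 2)*(-3))*0 = -5/3*(-3)*0 = 5*0 = 0)
I(k) = sqrt(2)*sqrt(k) (I(k) = sqrt(2*k) = sqrt(2)*sqrt(k))
I(w) - b(410) = sqrt(2)*sqrt(0) - 1*797 = sqrt(2)*0 - 797 = 0 - 797 = -797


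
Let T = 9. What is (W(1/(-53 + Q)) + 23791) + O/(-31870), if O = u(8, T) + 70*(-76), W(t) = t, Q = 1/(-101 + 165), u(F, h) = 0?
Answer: 257113720591/10807117 ≈ 23791.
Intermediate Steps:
Q = 1/64 ≈ 0.015625
O = -5320 (O = 0 + 70*(-76) = 0 - 5320 = -5320)
(W(1/(-53 + Q)) + 23791) + O/(-31870) = (1/(-53 + 1/64) + 23791) - 5320/(-31870) = (1/(-3391/64) + 23791) - 5320*(-1/31870) = (-64/3391 + 23791) + 532/3187 = 80675217/3391 + 532/3187 = 257113720591/10807117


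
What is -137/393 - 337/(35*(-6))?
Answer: 11519/9170 ≈ 1.2562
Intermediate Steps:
-137/393 - 337/(35*(-6)) = -137*1/393 - 337/(-210) = -137/393 - 337*(-1/210) = -137/393 + 337/210 = 11519/9170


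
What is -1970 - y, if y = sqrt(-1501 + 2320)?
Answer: -1970 - 3*sqrt(91) ≈ -1998.6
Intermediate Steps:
y = 3*sqrt(91) (y = sqrt(819) = 3*sqrt(91) ≈ 28.618)
-1970 - y = -1970 - 3*sqrt(91)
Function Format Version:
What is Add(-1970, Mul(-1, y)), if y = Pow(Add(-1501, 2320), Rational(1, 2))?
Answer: Add(-1970, Mul(-3, Pow(91, Rational(1, 2)))) ≈ -1998.6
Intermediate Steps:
y = Mul(3, Pow(91, Rational(1, 2))) (y = Pow(819, Rational(1, 2)) = Mul(3, Pow(91, Rational(1, 2))) ≈ 28.618)
Add(-1970, Mul(-1, y)) = Add(-1970, Mul(-1, Mul(3, Pow(91, Rational(1, 2))))) = Add(-1970, Mul(-3, Pow(91, Rational(1, 2))))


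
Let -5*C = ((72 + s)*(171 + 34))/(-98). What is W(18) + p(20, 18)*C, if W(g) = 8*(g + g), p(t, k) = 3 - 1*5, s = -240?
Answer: 3000/7 ≈ 428.57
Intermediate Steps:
p(t, k) = -2 (p(t, k) = 3 - 5 = -2)
C = -492/7 (C = -(72 - 240)*(171 + 34)/(5*(-98)) = -(-168*205)*(-1)/(5*98) = -(-6888)*(-1)/98 = -⅕*2460/7 = -492/7 ≈ -70.286)
W(g) = 16*g (W(g) = 8*(2*g) = 16*g)
W(18) + p(20, 18)*C = 16*18 - 2*(-492/7) = 288 + 984/7 = 3000/7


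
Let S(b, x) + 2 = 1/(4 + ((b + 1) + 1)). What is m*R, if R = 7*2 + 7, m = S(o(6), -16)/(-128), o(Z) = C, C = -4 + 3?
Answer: 189/640 ≈ 0.29531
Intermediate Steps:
C = -1
o(Z) = -1
S(b, x) = -2 + 1/(6 + b) (S(b, x) = -2 + 1/(4 + ((b + 1) + 1)) = -2 + 1/(4 + ((1 + b) + 1)) = -2 + 1/(4 + (2 + b)) = -2 + 1/(6 + b))
m = 9/640 (m = ((-11 - 2*(-1))/(6 - 1))/(-128) = ((-11 + 2)/5)*(-1/128) = ((⅕)*(-9))*(-1/128) = -9/5*(-1/128) = 9/640 ≈ 0.014062)
R = 21 (R = 14 + 7 = 21)
m*R = (9/640)*21 = 189/640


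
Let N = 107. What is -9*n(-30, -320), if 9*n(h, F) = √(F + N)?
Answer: -I*√213 ≈ -14.595*I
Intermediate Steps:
n(h, F) = √(107 + F)/9 (n(h, F) = √(F + 107)/9 = √(107 + F)/9)
-9*n(-30, -320) = -√(107 - 320) = -√(-213) = -I*√213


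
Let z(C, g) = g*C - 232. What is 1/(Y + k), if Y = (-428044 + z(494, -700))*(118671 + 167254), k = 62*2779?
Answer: -1/221327508002 ≈ -4.5182e-12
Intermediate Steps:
z(C, g) = -232 + C*g (z(C, g) = C*g - 232 = -232 + C*g)
k = 172298
Y = -221327680300 (Y = (-428044 + (-232 + 494*(-700)))*(118671 + 167254) = (-428044 + (-232 - 345800))*285925 = (-428044 - 346032)*285925 = -774076*285925 = -221327680300)
1/(Y + k) = 1/(-221327680300 + 172298) = 1/(-221327508002) = -1/221327508002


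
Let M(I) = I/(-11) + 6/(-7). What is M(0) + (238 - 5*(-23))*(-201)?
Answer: -496677/7 ≈ -70954.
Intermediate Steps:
M(I) = -6/7 - I/11 (M(I) = I*(-1/11) + 6*(-⅐) = -I/11 - 6/7 = -6/7 - I/11)
M(0) + (238 - 5*(-23))*(-201) = (-6/7 - 1/11*0) + (238 - 5*(-23))*(-201) = (-6/7 + 0) + (238 - 1*(-115))*(-201) = -6/7 + (238 + 115)*(-201) = -6/7 + 353*(-201) = -6/7 - 70953 = -496677/7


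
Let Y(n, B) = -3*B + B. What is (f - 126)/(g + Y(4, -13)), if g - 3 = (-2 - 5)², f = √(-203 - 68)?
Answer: -21/13 + I*√271/78 ≈ -1.6154 + 0.21105*I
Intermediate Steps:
Y(n, B) = -2*B
f = I*√271 (f = √(-271) = I*√271 ≈ 16.462*I)
g = 52 (g = 3 + (-2 - 5)² = 3 + (-7)² = 3 + 49 = 52)
(f - 126)/(g + Y(4, -13)) = (I*√271 - 126)/(52 - 2*(-13)) = (-126 + I*√271)/(52 + 26) = (-126 + I*√271)/78 = (-126 + I*√271)*(1/78) = -21/13 + I*√271/78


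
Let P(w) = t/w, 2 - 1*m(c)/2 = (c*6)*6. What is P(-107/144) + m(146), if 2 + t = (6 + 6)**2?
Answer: -1144804/107 ≈ -10699.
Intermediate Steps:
m(c) = 4 - 72*c (m(c) = 4 - 2*c*6*6 = 4 - 2*6*c*6 = 4 - 72*c)
t = 142 (t = -2 + (6 + 6)**2 = -2 + 12**2 = -2 + 144 = 142)
P(w) = 142/w
P(-107/144) + m(146) = 142/((-107/144)) + (4 - 72*146) = 142/((-107*1/144)) + (4 - 10512) = 142/(-107/144) - 10508 = 142*(-144/107) - 10508 = -20448/107 - 10508 = -1144804/107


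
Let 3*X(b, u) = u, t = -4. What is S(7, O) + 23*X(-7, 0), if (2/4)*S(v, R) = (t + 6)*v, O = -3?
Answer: 28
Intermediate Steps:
X(b, u) = u/3
S(v, R) = 4*v (S(v, R) = 2*((-4 + 6)*v) = 2*(2*v) = 4*v)
S(7, O) + 23*X(-7, 0) = 4*7 + 23*((1/3)*0) = 28 + 23*0 = 28 + 0 = 28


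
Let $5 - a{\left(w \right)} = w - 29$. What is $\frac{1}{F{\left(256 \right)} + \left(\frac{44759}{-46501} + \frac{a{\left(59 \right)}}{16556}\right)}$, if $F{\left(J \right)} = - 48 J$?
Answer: $- \frac{59220812}{727762429589} \approx -8.1374 \cdot 10^{-5}$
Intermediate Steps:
$a{\left(w \right)} = 34 - w$ ($a{\left(w \right)} = 5 - \left(w - 29\right) = 5 - \left(-29 + w\right) = 34 - w$)
$\frac{1}{F{\left(256 \right)} + \left(\frac{44759}{-46501} + \frac{a{\left(59 \right)}}{16556}\right)} = \frac{1}{\left(-48\right) 256 + \left(\frac{44759}{-46501} + \frac{34 - 59}{16556}\right)} = \frac{1}{-12288 + \left(44759 \left(- \frac{1}{46501}\right) + \left(34 - 59\right) \frac{1}{16556}\right)} = \frac{1}{-12288 - \frac{57091733}{59220812}} = \frac{1}{- \frac{727762429589}{59220812}} = - \frac{59220812}{727762429589}$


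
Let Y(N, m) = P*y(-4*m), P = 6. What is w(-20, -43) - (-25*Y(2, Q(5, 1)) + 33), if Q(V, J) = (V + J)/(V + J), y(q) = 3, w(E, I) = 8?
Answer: 425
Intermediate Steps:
Q(V, J) = 1 (Q(V, J) = (J + V)/(J + V) = 1)
Y(N, m) = 18 (Y(N, m) = 6*3 = 18)
w(-20, -43) - (-25*Y(2, Q(5, 1)) + 33) = 8 - (-25*18 + 33) = 8 - (-450 + 33) = 8 - 1*(-417) = 8 + 417 = 425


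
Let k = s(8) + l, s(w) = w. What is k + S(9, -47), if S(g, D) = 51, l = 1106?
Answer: 1165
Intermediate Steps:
k = 1114 (k = 8 + 1106 = 1114)
k + S(9, -47) = 1114 + 51 = 1165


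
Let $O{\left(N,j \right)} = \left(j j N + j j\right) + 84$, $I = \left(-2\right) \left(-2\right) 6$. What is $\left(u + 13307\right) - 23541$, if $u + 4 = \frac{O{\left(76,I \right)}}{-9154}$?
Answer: $- \frac{2038328}{199} \approx -10243.0$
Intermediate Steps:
$I = 24$ ($I = 4 \cdot 6 = 24$)
$O{\left(N,j \right)} = 84 + j^{2} + N j^{2}$ ($O{\left(N,j \right)} = \left(j^{2} N + j^{2}\right) + 84 = \left(N j^{2} + j^{2}\right) + 84 = \left(j^{2} + N j^{2}\right) + 84 = 84 + j^{2} + N j^{2}$)
$u = - \frac{1762}{199}$ ($u = -4 + \frac{84 + 24^{2} + 76 \cdot 24^{2}}{-9154} = -4 + \left(84 + 576 + 76 \cdot 576\right) \left(- \frac{1}{9154}\right) = -4 + \left(84 + 576 + 43776\right) \left(- \frac{1}{9154}\right) = -4 + 44436 \left(- \frac{1}{9154}\right) = -4 - \frac{966}{199} = - \frac{1762}{199} \approx -8.8543$)
$\left(u + 13307\right) - 23541 = \left(- \frac{1762}{199} + 13307\right) - 23541 = \frac{2646331}{199} - 23541 = - \frac{2038328}{199}$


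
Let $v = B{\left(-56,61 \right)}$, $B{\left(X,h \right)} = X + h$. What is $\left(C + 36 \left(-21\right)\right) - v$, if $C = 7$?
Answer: $-754$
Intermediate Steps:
$v = 5$ ($v = -56 + 61 = 5$)
$\left(C + 36 \left(-21\right)\right) - v = \left(7 + 36 \left(-21\right)\right) - 5 = \left(7 - 756\right) - 5 = -749 - 5 = -754$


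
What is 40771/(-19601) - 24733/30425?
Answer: -1725249208/596360425 ≈ -2.8930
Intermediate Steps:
40771/(-19601) - 24733/30425 = 40771*(-1/19601) - 24733*1/30425 = -40771/19601 - 24733/30425 = -1725249208/596360425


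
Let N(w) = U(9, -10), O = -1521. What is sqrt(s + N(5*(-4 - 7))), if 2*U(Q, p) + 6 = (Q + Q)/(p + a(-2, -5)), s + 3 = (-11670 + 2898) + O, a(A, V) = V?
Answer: 3*I*sqrt(28610)/5 ≈ 101.49*I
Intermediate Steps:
s = -10296 (s = -3 + ((-11670 + 2898) - 1521) = -3 + (-8772 - 1521) = -3 - 10293 = -10296)
U(Q, p) = -3 + Q/(-5 + p) (U(Q, p) = -3 + ((Q + Q)/(p - 5))/2 = -3 + ((2*Q)/(-5 + p))/2 = -3 + (2*Q/(-5 + p))/2 = -3 + Q/(-5 + p))
N(w) = -18/5 (N(w) = (15 + 9 - 3*(-10))/(-5 - 10) = (15 + 9 + 30)/(-15) = -1/15*54 = -18/5)
sqrt(s + N(5*(-4 - 7))) = sqrt(-10296 - 18/5) = sqrt(-51498/5) = 3*I*sqrt(28610)/5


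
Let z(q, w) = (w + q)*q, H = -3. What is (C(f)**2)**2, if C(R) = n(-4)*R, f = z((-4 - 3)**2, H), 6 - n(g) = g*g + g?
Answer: 33451889102827776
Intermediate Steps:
n(g) = 6 - g - g**2 (n(g) = 6 - (g*g + g) = 6 - (g**2 + g) = 6 - (g + g**2) = 6 + (-g - g**2) = 6 - g - g**2)
z(q, w) = q*(q + w) (z(q, w) = (q + w)*q = q*(q + w))
f = 2254 (f = (-4 - 3)**2*((-4 - 3)**2 - 3) = (-7)**2*((-7)**2 - 3) = 49*(49 - 3) = 49*46 = 2254)
C(R) = -6*R (C(R) = (6 - 1*(-4) - 1*(-4)**2)*R = (6 + 4 - 1*16)*R = (6 + 4 - 16)*R = -6*R)
(C(f)**2)**2 = ((-6*2254)**2)**2 = ((-13524)**2)**2 = 182898576**2 = 33451889102827776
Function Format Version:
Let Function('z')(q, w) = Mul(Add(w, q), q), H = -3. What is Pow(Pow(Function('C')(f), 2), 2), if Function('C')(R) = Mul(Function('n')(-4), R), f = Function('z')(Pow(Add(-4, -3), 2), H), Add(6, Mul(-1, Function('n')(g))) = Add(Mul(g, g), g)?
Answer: 33451889102827776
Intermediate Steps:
Function('n')(g) = Add(6, Mul(-1, g), Mul(-1, Pow(g, 2))) (Function('n')(g) = Add(6, Mul(-1, Add(Mul(g, g), g))) = Add(6, Mul(-1, Add(Pow(g, 2), g))) = Add(6, Mul(-1, Add(g, Pow(g, 2)))) = Add(6, Add(Mul(-1, g), Mul(-1, Pow(g, 2)))) = Add(6, Mul(-1, g), Mul(-1, Pow(g, 2))))
Function('z')(q, w) = Mul(q, Add(q, w)) (Function('z')(q, w) = Mul(Add(q, w), q) = Mul(q, Add(q, w)))
f = 2254 (f = Mul(Pow(Add(-4, -3), 2), Add(Pow(Add(-4, -3), 2), -3)) = Mul(Pow(-7, 2), Add(Pow(-7, 2), -3)) = Mul(49, Add(49, -3)) = Mul(49, 46) = 2254)
Function('C')(R) = Mul(-6, R) (Function('C')(R) = Mul(Add(6, Mul(-1, -4), Mul(-1, Pow(-4, 2))), R) = Mul(Add(6, 4, Mul(-1, 16)), R) = Mul(Add(6, 4, -16), R) = Mul(-6, R))
Pow(Pow(Function('C')(f), 2), 2) = Pow(Pow(Mul(-6, 2254), 2), 2) = Pow(Pow(-13524, 2), 2) = Pow(182898576, 2) = 33451889102827776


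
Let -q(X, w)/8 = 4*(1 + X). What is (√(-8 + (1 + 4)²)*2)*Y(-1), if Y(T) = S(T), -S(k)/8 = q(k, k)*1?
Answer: 0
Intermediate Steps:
q(X, w) = -32 - 32*X (q(X, w) = -32*(1 + X) = -8*(4 + 4*X) = -32 - 32*X)
S(k) = 256 + 256*k (S(k) = -8*(-32 - 32*k) = 256 + 256*k)
Y(T) = 256 + 256*T
(√(-8 + (1 + 4)²)*2)*Y(-1) = (√(-8 + (1 + 4)²)*2)*(256 + 256*(-1)) = (√(-8 + 5²)*2)*(256 - 256) = (√(-8 + 25)*2)*0 = (√17*2)*0 = (2*√17)*0 = 0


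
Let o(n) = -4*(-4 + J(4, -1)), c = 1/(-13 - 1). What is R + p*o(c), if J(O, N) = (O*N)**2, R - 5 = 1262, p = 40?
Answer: -653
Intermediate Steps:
c = -1/14 (c = 1/(-14) = -1/14 ≈ -0.071429)
R = 1267 (R = 5 + 1262 = 1267)
J(O, N) = N**2*O**2 (J(O, N) = (N*O)**2 = N**2*O**2)
o(n) = -48 (o(n) = -4*(-4 + (-1)**2*4**2) = -4*(-4 + 1*16) = -4*(-4 + 16) = -4*12 = -48)
R + p*o(c) = 1267 + 40*(-48) = 1267 - 1920 = -653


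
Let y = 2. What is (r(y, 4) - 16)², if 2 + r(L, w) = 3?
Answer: 225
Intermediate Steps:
r(L, w) = 1 (r(L, w) = -2 + 3 = 1)
(r(y, 4) - 16)² = (1 - 16)² = (-15)² = 225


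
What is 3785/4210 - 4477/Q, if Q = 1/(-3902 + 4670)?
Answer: -2895078155/842 ≈ -3.4383e+6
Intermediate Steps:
Q = 1/768 ≈ 0.0013021
3785/4210 - 4477/Q = 3785/4210 - 4477/1/768 = 3785*(1/4210) - 4477*768 = 757/842 - 3438336 = -2895078155/842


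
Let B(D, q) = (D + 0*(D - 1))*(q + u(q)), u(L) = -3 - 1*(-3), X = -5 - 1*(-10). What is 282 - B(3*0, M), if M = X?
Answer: 282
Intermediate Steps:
X = 5 (X = -5 + 10 = 5)
u(L) = 0 (u(L) = -3 + 3 = 0)
M = 5
B(D, q) = D*q (B(D, q) = (D + 0*(D - 1))*(q + 0) = (D + 0*(-1 + D))*q = (D + 0)*q = D*q)
282 - B(3*0, M) = 282 - 3*0*5 = 282 - 0*5 = 282 - 1*0 = 282 + 0 = 282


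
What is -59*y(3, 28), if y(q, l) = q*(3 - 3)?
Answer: 0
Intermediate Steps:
y(q, l) = 0 (y(q, l) = q*0 = 0)
-59*y(3, 28) = -59*0 = 0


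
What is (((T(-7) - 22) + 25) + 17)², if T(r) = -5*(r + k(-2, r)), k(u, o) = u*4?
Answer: 9025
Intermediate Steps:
k(u, o) = 4*u
T(r) = 40 - 5*r (T(r) = -5*(r + 4*(-2)) = -5*(r - 8) = -5*(-8 + r) = 40 - 5*r)
(((T(-7) - 22) + 25) + 17)² = ((((40 - 5*(-7)) - 22) + 25) + 17)² = ((((40 + 35) - 22) + 25) + 17)² = (((75 - 22) + 25) + 17)² = ((53 + 25) + 17)² = (78 + 17)² = 95² = 9025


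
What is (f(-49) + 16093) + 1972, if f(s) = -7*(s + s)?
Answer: 18751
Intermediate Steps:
f(s) = -14*s
(f(-49) + 16093) + 1972 = (-14*(-49) + 16093) + 1972 = (686 + 16093) + 1972 = 16779 + 1972 = 18751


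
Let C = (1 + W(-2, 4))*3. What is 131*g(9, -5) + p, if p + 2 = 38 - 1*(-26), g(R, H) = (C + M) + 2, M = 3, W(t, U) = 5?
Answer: 3075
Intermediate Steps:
C = 18 (C = (1 + 5)*3 = 6*3 = 18)
g(R, H) = 23 (g(R, H) = (18 + 3) + 2 = 21 + 2 = 23)
p = 62 (p = -2 + (38 - 1*(-26)) = -2 + (38 + 26) = -2 + 64 = 62)
131*g(9, -5) + p = 131*23 + 62 = 3013 + 62 = 3075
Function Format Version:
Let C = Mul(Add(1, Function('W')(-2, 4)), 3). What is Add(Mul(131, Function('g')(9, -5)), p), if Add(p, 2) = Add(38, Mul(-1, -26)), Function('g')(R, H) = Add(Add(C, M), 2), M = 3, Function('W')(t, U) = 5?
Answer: 3075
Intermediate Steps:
C = 18 (C = Mul(Add(1, 5), 3) = Mul(6, 3) = 18)
Function('g')(R, H) = 23 (Function('g')(R, H) = Add(Add(18, 3), 2) = Add(21, 2) = 23)
p = 62 (p = Add(-2, Add(38, Mul(-1, -26))) = Add(-2, Add(38, 26)) = Add(-2, 64) = 62)
Add(Mul(131, Function('g')(9, -5)), p) = Add(Mul(131, 23), 62) = Add(3013, 62) = 3075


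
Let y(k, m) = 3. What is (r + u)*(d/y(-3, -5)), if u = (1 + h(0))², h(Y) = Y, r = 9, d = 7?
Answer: 70/3 ≈ 23.333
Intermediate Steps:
u = 1 (u = (1 + 0)² = 1² = 1)
(r + u)*(d/y(-3, -5)) = (9 + 1)*(7/3) = 10*(7*(⅓)) = 10*(7/3) = 70/3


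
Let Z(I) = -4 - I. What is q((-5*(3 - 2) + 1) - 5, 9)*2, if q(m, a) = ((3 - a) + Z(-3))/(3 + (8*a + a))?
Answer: -⅙ ≈ -0.16667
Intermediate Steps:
q(m, a) = (2 - a)/(3 + 9*a) (q(m, a) = ((3 - a) + (-4 - 1*(-3)))/(3 + (8*a + a)) = ((3 - a) + (-4 + 3))/(3 + 9*a) = ((3 - a) - 1)/(3 + 9*a) = (2 - a)/(3 + 9*a))
q((-5*(3 - 2) + 1) - 5, 9)*2 = ((2 - 1*9)/(3*(1 + 3*9)))*2 = ((2 - 9)/(3*(1 + 27)))*2 = ((⅓)*(-7)/28)*2 = ((⅓)*(1/28)*(-7))*2 = -1/12*2 = -⅙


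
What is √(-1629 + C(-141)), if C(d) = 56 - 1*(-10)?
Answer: I*√1563 ≈ 39.535*I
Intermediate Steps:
C(d) = 66 (C(d) = 56 + 10 = 66)
√(-1629 + C(-141)) = √(-1629 + 66) = √(-1563) = I*√1563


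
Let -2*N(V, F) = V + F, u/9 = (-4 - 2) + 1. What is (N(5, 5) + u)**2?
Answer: 2500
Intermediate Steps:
u = -45 (u = 9*((-4 - 2) + 1) = 9*(-6 + 1) = 9*(-5) = -45)
N(V, F) = -F/2 - V/2 (N(V, F) = -(V + F)/2 = -(F + V)/2 = -F/2 - V/2)
(N(5, 5) + u)**2 = ((-1/2*5 - 1/2*5) - 45)**2 = ((-5/2 - 5/2) - 45)**2 = (-5 - 45)**2 = (-50)**2 = 2500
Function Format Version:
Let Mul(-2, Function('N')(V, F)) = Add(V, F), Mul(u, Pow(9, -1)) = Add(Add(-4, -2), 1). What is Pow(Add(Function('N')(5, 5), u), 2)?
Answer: 2500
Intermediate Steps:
u = -45 (u = Mul(9, Add(Add(-4, -2), 1)) = Mul(9, Add(-6, 1)) = Mul(9, -5) = -45)
Function('N')(V, F) = Add(Mul(Rational(-1, 2), F), Mul(Rational(-1, 2), V)) (Function('N')(V, F) = Mul(Rational(-1, 2), Add(V, F)) = Mul(Rational(-1, 2), Add(F, V)) = Add(Mul(Rational(-1, 2), F), Mul(Rational(-1, 2), V)))
Pow(Add(Function('N')(5, 5), u), 2) = Pow(Add(Add(Mul(Rational(-1, 2), 5), Mul(Rational(-1, 2), 5)), -45), 2) = Pow(Add(Add(Rational(-5, 2), Rational(-5, 2)), -45), 2) = Pow(Add(-5, -45), 2) = Pow(-50, 2) = 2500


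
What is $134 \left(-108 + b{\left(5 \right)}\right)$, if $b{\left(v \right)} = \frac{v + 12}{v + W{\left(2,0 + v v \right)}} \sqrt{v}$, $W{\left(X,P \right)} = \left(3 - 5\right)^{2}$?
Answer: $-14472 + \frac{2278 \sqrt{5}}{9} \approx -13906.0$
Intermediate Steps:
$W{\left(X,P \right)} = 4$ ($W{\left(X,P \right)} = \left(-2\right)^{2} = 4$)
$b{\left(v \right)} = \frac{\sqrt{v} \left(12 + v\right)}{4 + v}$ ($b{\left(v \right)} = \frac{v + 12}{v + 4} \sqrt{v} = \frac{12 + v}{4 + v} \sqrt{v} = \frac{\sqrt{v} \left(12 + v\right)}{4 + v}$)
$134 \left(-108 + b{\left(5 \right)}\right) = 134 \left(-108 + \frac{\sqrt{5} \left(12 + 5\right)}{4 + 5}\right) = 134 \left(-108 + \sqrt{5} \cdot \frac{1}{9} \cdot 17\right) = 134 \left(-108 + \frac{17 \sqrt{5}}{9}\right) = -14472 + \frac{2278 \sqrt{5}}{9}$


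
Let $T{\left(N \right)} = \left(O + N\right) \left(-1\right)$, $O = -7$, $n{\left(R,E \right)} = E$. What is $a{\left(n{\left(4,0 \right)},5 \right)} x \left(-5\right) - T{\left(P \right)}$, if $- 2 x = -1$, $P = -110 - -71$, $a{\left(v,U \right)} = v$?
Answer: $-46$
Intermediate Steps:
$P = -39$ ($P = -110 + 71 = -39$)
$x = \frac{1}{2}$ ($x = \left(- \frac{1}{2}\right) \left(-1\right) = \frac{1}{2} \approx 0.5$)
$T{\left(N \right)} = 7 - N$ ($T{\left(N \right)} = \left(-7 + N\right) \left(-1\right) = 7 - N$)
$a{\left(n{\left(4,0 \right)},5 \right)} x \left(-5\right) - T{\left(P \right)} = 0 \cdot \frac{1}{2} \left(-5\right) - \left(7 - -39\right) = 0 \left(-5\right) - \left(7 + 39\right) = 0 - 46 = -46$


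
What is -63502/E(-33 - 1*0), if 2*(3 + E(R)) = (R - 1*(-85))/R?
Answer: 2095566/125 ≈ 16765.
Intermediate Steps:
E(R) = -3 + (85 + R)/(2*R) (E(R) = -3 + ((R - 1*(-85))/R)/2 = -3 + ((R + 85)/R)/2 = -3 + ((85 + R)/R)/2 = -3 + (85 + R)/(2*R))
-63502/E(-33 - 1*0) = -63502*2*(-33 - 1*0)/(5*(17 - (-33 - 1*0))) = -63502*2*(-33 + 0)/(5*(17 - (-33 + 0))) = -63502*(-66/(5*(17 - 1*(-33)))) = -63502*(-66/(5*(17 + 33))) = -63502/((5/2)*(-1/33)*50) = -63502/(-125/33) = -63502*(-33/125) = 2095566/125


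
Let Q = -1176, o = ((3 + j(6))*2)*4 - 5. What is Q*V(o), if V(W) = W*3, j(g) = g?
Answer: -236376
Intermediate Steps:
o = 67 (o = ((3 + 6)*2)*4 - 5 = (9*2)*4 - 5 = 18*4 - 5 = 72 - 5 = 67)
V(W) = 3*W
Q*V(o) = -3528*67 = -1176*201 = -236376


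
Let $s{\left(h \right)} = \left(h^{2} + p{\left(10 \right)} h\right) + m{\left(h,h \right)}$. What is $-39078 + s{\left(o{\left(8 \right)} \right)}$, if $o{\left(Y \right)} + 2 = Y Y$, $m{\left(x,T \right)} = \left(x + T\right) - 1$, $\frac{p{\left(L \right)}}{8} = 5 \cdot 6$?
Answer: $-20231$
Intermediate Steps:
$p{\left(L \right)} = 240$ ($p{\left(L \right)} = 8 \cdot 5 \cdot 6 = 8 \cdot 30 = 240$)
$m{\left(x,T \right)} = -1 + T + x$ ($m{\left(x,T \right)} = \left(T + x\right) - 1 = -1 + T + x$)
$o{\left(Y \right)} = -2 + Y^{2}$ ($o{\left(Y \right)} = -2 + Y Y = -2 + Y^{2}$)
$s{\left(h \right)} = -1 + h^{2} + 242 h$ ($s{\left(h \right)} = \left(h^{2} + 240 h\right) + \left(-1 + h + h\right) = \left(h^{2} + 240 h\right) + \left(-1 + 2 h\right) = -1 + h^{2} + 242 h$)
$-39078 + s{\left(o{\left(8 \right)} \right)} = -39078 + \left(-1 + \left(-2 + 8^{2}\right)^{2} + 242 \left(-2 + 8^{2}\right)\right) = -39078 + \left(-1 + \left(-2 + 64\right)^{2} + 242 \left(-2 + 64\right)\right) = -39078 + \left(-1 + 62^{2} + 242 \cdot 62\right) = -39078 + \left(-1 + 3844 + 15004\right) = -39078 + 18847 = -20231$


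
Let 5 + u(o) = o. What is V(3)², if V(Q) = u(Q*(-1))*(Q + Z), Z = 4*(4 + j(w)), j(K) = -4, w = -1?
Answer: 576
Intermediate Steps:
u(o) = -5 + o
Z = 0 (Z = 4*(4 - 4) = 4*0 = 0)
V(Q) = Q*(-5 - Q) (V(Q) = (-5 + Q*(-1))*(Q + 0) = (-5 - Q)*Q = Q*(-5 - Q))
V(3)² = (-1*3*(5 + 3))² = (-1*3*8)² = (-24)² = 576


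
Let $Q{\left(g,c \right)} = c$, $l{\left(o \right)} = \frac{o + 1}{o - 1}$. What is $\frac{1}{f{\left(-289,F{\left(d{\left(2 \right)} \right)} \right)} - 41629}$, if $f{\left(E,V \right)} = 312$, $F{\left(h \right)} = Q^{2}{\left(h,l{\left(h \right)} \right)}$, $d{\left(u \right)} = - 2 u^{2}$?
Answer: $- \frac{1}{41317} \approx -2.4203 \cdot 10^{-5}$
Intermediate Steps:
$l{\left(o \right)} = \frac{1 + o}{-1 + o}$
$F{\left(h \right)} = \frac{\left(1 + h\right)^{2}}{\left(-1 + h\right)^{2}}$ ($F{\left(h \right)} = \left(\frac{1 + h}{-1 + h}\right)^{2} = \frac{\left(1 + h\right)^{2}}{\left(-1 + h\right)^{2}}$)
$\frac{1}{f{\left(-289,F{\left(d{\left(2 \right)} \right)} \right)} - 41629} = \frac{1}{312 - 41629} = \frac{1}{-41317} = - \frac{1}{41317}$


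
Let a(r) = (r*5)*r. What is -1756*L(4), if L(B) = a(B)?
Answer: -140480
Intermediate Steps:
a(r) = 5*r² (a(r) = (5*r)*r = 5*r²)
L(B) = 5*B²
-1756*L(4) = -8780*4² = -8780*16 = -1756*80 = -140480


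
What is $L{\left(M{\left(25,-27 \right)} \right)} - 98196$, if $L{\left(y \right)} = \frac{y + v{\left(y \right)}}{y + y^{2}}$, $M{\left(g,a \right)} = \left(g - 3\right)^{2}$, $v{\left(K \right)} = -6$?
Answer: $- \frac{11525264281}{117370} \approx -98196.0$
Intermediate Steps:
$M{\left(g,a \right)} = \left(-3 + g\right)^{2}$
$L{\left(y \right)} = \frac{-6 + y}{y + y^{2}}$ ($L{\left(y \right)} = \frac{y - 6}{y + y^{2}} = \frac{-6 + y}{y + y^{2}}$)
$L{\left(M{\left(25,-27 \right)} \right)} - 98196 = \frac{-6 + \left(-3 + 25\right)^{2}}{\left(-3 + 25\right)^{2} \left(1 + \left(-3 + 25\right)^{2}\right)} - 98196 = \frac{-6 + 22^{2}}{22^{2} \left(1 + 22^{2}\right)} - 98196 = \frac{-6 + 484}{484 \left(1 + 484\right)} - 98196 = \frac{1}{484} \cdot \frac{1}{485} \cdot 478 - 98196 = \frac{239}{117370} - 98196 = - \frac{11525264281}{117370}$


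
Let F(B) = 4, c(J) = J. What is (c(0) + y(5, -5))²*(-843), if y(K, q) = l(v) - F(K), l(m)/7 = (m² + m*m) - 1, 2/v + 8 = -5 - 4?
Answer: -8221887747/83521 ≈ -98441.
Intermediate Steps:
v = -2/17 (v = 2/(-8 + (-5 - 4)) = 2/(-8 - 9) = 2/(-17) = 2*(-1/17) = -2/17 ≈ -0.11765)
l(m) = -7 + 14*m² (l(m) = 7*((m² + m*m) - 1) = 7*((m² + m²) - 1) = 7*(2*m² - 1) = 7*(-1 + 2*m²) = -7 + 14*m²)
y(K, q) = -3123/289 (y(K, q) = (-7 + 14*(-2/17)²) - 1*4 = (-7 + 14*(4/289)) - 4 = (-7 + 56/289) - 4 = -1967/289 - 4 = -3123/289)
(c(0) + y(5, -5))²*(-843) = (0 - 3123/289)²*(-843) = (-3123/289)²*(-843) = (9753129/83521)*(-843) = -8221887747/83521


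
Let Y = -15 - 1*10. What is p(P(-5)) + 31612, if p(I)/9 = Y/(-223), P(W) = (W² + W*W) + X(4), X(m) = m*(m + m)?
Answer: 7049701/223 ≈ 31613.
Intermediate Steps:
X(m) = 2*m² (X(m) = m*(2*m) = 2*m²)
Y = -25 (Y = -15 - 10 = -25)
P(W) = 32 + 2*W² (P(W) = (W² + W*W) + 2*4² = (W² + W²) + 2*16 = 2*W² + 32 = 32 + 2*W²)
p(I) = 225/223 (p(I) = 9*(-25/(-223)) = 9*(-25*(-1/223)) = 9*(25/223) = 225/223)
p(P(-5)) + 31612 = 225/223 + 31612 = 7049701/223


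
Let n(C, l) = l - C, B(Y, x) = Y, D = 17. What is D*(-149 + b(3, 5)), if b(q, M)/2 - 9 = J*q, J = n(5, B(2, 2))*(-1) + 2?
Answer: -1717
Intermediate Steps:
J = 5 (J = (2 - 1*5)*(-1) + 2 = (2 - 5)*(-1) + 2 = -3*(-1) + 2 = 3 + 2 = 5)
b(q, M) = 18 + 10*q (b(q, M) = 18 + 2*(5*q) = 18 + 10*q)
D*(-149 + b(3, 5)) = 17*(-149 + (18 + 10*3)) = 17*(-149 + (18 + 30)) = 17*(-149 + 48) = 17*(-101) = -1717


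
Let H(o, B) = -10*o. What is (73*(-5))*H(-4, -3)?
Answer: -14600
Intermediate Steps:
(73*(-5))*H(-4, -3) = (73*(-5))*(-10*(-4)) = -365*40 = -14600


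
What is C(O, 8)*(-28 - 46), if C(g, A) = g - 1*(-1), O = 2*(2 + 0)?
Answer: -370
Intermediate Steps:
O = 4 (O = 2*2 = 4)
C(g, A) = 1 + g (C(g, A) = g + 1 = 1 + g)
C(O, 8)*(-28 - 46) = (1 + 4)*(-28 - 46) = 5*(-74) = -370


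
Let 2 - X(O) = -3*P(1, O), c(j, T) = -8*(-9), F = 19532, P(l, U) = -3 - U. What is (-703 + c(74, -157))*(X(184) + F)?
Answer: -11971963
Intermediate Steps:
c(j, T) = 72
X(O) = -7 - 3*O (X(O) = 2 - (-3)*(-3 - O) = 2 - (9 + 3*O) = 2 + (-9 - 3*O) = -7 - 3*O)
(-703 + c(74, -157))*(X(184) + F) = (-703 + 72)*((-7 - 3*184) + 19532) = -631*((-7 - 552) + 19532) = -631*(-559 + 19532) = -631*18973 = -11971963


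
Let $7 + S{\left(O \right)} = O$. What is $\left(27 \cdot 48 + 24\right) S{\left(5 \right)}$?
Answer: $-2640$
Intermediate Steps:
$S{\left(O \right)} = -7 + O$
$\left(27 \cdot 48 + 24\right) S{\left(5 \right)} = \left(27 \cdot 48 + 24\right) \left(-7 + 5\right) = \left(1296 + 24\right) \left(-2\right) = 1320 \left(-2\right) = -2640$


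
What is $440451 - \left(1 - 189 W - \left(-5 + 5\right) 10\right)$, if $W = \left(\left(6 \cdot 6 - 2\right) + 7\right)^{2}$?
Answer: $758159$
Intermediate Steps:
$W = 1681$ ($W = \left(\left(36 - 2\right) + 7\right)^{2} = \left(34 + 7\right)^{2} = 41^{2} = 1681$)
$440451 - \left(1 - 189 W - \left(-5 + 5\right) 10\right) = 440451 + \left(\left(-1 + \left(-5 + 5\right) 10\right) + 189 \cdot 1681\right) = 440451 + \left(\left(-1 + 0 \cdot 10\right) + 317709\right) = 440451 + \left(\left(-1 + 0\right) + 317709\right) = 440451 + \left(-1 + 317709\right) = 440451 + 317708 = 758159$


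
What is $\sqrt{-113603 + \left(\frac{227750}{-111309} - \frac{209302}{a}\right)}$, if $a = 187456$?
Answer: $\frac{i \sqrt{772825013416473647200230}}{2608192488} \approx 337.06 i$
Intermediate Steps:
$\sqrt{-113603 + \left(\frac{227750}{-111309} - \frac{209302}{a}\right)} = \sqrt{-113603 + \left(\frac{227750}{-111309} - \frac{209302}{187456}\right)} = \sqrt{-113603 + \left(227750 \left(- \frac{1}{111309}\right) - \frac{104651}{93728}\right)} = \sqrt{-113603 - \frac{32995150159}{10432769952}} = \sqrt{- \frac{1185226960007215}{10432769952}} = \frac{i \sqrt{772825013416473647200230}}{2608192488}$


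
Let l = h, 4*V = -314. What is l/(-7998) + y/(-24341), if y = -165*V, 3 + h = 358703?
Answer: -8834710795/194679318 ≈ -45.381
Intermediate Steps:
V = -157/2 (V = (¼)*(-314) = -157/2 ≈ -78.500)
h = 358700 (h = -3 + 358703 = 358700)
l = 358700
y = 25905/2 (y = -165*(-157/2) = 25905/2 ≈ 12953.)
l/(-7998) + y/(-24341) = 358700/(-7998) + (25905/2)/(-24341) = 358700*(-1/7998) + (25905/2)*(-1/24341) = -179350/3999 - 25905/48682 = -8834710795/194679318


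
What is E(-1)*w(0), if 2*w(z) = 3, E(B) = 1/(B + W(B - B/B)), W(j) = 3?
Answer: ¾ ≈ 0.75000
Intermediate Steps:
E(B) = 1/(3 + B) (E(B) = 1/(B + 3) = 1/(3 + B))
w(z) = 3/2 (w(z) = (½)*3 = 3/2)
E(-1)*w(0) = (3/2)/(3 - 1) = (3/2)/2 = (½)*(3/2) = ¾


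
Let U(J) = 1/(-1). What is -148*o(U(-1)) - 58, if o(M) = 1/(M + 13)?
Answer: -211/3 ≈ -70.333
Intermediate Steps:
U(J) = -1
o(M) = 1/(13 + M)
-148*o(U(-1)) - 58 = -148/(13 - 1) - 58 = -148/12 - 58 = -148*1/12 - 58 = -37/3 - 58 = -211/3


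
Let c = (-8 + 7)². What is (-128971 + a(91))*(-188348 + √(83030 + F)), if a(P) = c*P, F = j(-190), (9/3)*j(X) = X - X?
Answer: 24274290240 - 2448720*√230 ≈ 2.4237e+10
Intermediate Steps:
j(X) = 0 (j(X) = (X - X)/3 = (⅓)*0 = 0)
F = 0
c = 1 (c = (-1)² = 1)
a(P) = P (a(P) = 1*P = P)
(-128971 + a(91))*(-188348 + √(83030 + F)) = (-128971 + 91)*(-188348 + √(83030 + 0)) = -128880*(-188348 + √83030) = -128880*(-188348 + 19*√230) = 24274290240 - 2448720*√230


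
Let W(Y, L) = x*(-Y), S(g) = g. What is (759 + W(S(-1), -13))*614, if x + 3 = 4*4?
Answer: 474008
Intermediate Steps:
x = 13 (x = -3 + 4*4 = -3 + 16 = 13)
W(Y, L) = -13*Y (W(Y, L) = 13*(-Y) = -13*Y)
(759 + W(S(-1), -13))*614 = (759 - 13*(-1))*614 = (759 + 13)*614 = 772*614 = 474008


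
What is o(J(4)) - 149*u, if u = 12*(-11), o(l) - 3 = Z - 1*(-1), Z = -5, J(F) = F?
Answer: 19667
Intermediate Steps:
o(l) = -1 (o(l) = 3 + (-5 - 1*(-1)) = 3 + (-5 + 1) = 3 - 4 = -1)
u = -132
o(J(4)) - 149*u = -1 - 149*(-132) = -1 + 19668 = 19667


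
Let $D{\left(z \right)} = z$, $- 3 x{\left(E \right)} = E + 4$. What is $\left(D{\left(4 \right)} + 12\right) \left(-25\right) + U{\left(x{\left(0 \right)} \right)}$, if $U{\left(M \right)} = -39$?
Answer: $-439$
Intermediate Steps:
$x{\left(E \right)} = - \frac{4}{3} - \frac{E}{3}$ ($x{\left(E \right)} = - \frac{E + 4}{3} = - \frac{4 + E}{3} = - \frac{4}{3} - \frac{E}{3}$)
$\left(D{\left(4 \right)} + 12\right) \left(-25\right) + U{\left(x{\left(0 \right)} \right)} = \left(4 + 12\right) \left(-25\right) - 39 = 16 \left(-25\right) - 39 = -400 - 39 = -439$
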